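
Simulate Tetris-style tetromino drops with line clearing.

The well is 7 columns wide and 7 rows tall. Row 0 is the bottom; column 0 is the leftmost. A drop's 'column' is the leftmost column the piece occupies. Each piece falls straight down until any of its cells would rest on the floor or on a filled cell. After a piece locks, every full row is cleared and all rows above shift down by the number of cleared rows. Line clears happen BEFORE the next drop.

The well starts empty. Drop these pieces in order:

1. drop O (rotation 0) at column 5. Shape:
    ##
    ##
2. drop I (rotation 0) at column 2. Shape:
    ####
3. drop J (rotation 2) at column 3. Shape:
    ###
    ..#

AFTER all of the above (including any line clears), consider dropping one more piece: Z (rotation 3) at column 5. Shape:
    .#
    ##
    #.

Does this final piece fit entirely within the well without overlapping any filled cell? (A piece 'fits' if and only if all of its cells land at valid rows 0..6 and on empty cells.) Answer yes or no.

Answer: no

Derivation:
Drop 1: O rot0 at col 5 lands with bottom-row=0; cleared 0 line(s) (total 0); column heights now [0 0 0 0 0 2 2], max=2
Drop 2: I rot0 at col 2 lands with bottom-row=2; cleared 0 line(s) (total 0); column heights now [0 0 3 3 3 3 2], max=3
Drop 3: J rot2 at col 3 lands with bottom-row=3; cleared 0 line(s) (total 0); column heights now [0 0 3 5 5 5 2], max=5
Test piece Z rot3 at col 5 (width 2): heights before test = [0 0 3 5 5 5 2]; fits = False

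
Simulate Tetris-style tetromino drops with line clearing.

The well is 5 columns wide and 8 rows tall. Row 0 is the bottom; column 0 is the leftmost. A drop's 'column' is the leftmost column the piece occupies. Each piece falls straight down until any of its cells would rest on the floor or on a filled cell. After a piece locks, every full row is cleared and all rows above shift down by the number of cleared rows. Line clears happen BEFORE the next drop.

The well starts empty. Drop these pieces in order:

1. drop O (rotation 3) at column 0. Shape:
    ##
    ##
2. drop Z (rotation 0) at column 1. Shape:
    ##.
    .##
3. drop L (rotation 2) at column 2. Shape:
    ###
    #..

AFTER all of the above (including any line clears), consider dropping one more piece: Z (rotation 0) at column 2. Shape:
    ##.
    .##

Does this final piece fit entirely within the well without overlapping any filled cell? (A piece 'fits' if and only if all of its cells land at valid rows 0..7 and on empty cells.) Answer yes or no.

Answer: yes

Derivation:
Drop 1: O rot3 at col 0 lands with bottom-row=0; cleared 0 line(s) (total 0); column heights now [2 2 0 0 0], max=2
Drop 2: Z rot0 at col 1 lands with bottom-row=1; cleared 0 line(s) (total 0); column heights now [2 3 3 2 0], max=3
Drop 3: L rot2 at col 2 lands with bottom-row=3; cleared 0 line(s) (total 0); column heights now [2 3 5 5 5], max=5
Test piece Z rot0 at col 2 (width 3): heights before test = [2 3 5 5 5]; fits = True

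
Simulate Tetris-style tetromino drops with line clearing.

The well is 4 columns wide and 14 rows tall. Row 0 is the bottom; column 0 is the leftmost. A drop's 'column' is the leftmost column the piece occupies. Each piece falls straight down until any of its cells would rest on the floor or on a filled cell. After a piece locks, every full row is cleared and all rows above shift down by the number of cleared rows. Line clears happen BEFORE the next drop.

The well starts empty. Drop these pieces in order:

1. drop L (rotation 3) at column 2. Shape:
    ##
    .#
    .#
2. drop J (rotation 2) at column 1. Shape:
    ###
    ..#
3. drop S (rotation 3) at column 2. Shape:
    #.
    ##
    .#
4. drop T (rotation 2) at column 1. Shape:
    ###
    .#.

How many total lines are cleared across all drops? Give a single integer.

Drop 1: L rot3 at col 2 lands with bottom-row=0; cleared 0 line(s) (total 0); column heights now [0 0 3 3], max=3
Drop 2: J rot2 at col 1 lands with bottom-row=3; cleared 0 line(s) (total 0); column heights now [0 5 5 5], max=5
Drop 3: S rot3 at col 2 lands with bottom-row=5; cleared 0 line(s) (total 0); column heights now [0 5 8 7], max=8
Drop 4: T rot2 at col 1 lands with bottom-row=8; cleared 0 line(s) (total 0); column heights now [0 10 10 10], max=10

Answer: 0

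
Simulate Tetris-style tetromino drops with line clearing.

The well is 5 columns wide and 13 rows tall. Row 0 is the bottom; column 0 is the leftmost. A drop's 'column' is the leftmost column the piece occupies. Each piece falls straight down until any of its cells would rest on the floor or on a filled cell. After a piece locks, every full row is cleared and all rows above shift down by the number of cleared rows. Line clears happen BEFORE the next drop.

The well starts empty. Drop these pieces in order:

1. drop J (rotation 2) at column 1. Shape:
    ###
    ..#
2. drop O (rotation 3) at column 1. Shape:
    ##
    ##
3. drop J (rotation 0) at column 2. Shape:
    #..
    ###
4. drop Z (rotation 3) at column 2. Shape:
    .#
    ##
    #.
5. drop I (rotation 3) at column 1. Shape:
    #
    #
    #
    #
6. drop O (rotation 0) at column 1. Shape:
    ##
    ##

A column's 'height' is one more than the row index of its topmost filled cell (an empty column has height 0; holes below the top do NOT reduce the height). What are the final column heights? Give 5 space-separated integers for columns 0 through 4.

Answer: 0 10 10 9 5

Derivation:
Drop 1: J rot2 at col 1 lands with bottom-row=0; cleared 0 line(s) (total 0); column heights now [0 2 2 2 0], max=2
Drop 2: O rot3 at col 1 lands with bottom-row=2; cleared 0 line(s) (total 0); column heights now [0 4 4 2 0], max=4
Drop 3: J rot0 at col 2 lands with bottom-row=4; cleared 0 line(s) (total 0); column heights now [0 4 6 5 5], max=6
Drop 4: Z rot3 at col 2 lands with bottom-row=6; cleared 0 line(s) (total 0); column heights now [0 4 8 9 5], max=9
Drop 5: I rot3 at col 1 lands with bottom-row=4; cleared 0 line(s) (total 0); column heights now [0 8 8 9 5], max=9
Drop 6: O rot0 at col 1 lands with bottom-row=8; cleared 0 line(s) (total 0); column heights now [0 10 10 9 5], max=10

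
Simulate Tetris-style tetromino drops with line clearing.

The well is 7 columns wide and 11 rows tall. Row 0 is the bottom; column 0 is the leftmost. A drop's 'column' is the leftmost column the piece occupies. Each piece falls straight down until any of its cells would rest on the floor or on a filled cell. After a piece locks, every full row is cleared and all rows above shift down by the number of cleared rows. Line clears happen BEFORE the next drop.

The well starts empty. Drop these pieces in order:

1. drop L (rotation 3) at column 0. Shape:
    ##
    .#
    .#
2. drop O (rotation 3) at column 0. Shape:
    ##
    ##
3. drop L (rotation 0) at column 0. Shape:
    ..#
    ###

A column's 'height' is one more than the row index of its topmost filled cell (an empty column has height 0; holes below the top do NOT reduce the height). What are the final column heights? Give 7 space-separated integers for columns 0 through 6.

Answer: 6 6 7 0 0 0 0

Derivation:
Drop 1: L rot3 at col 0 lands with bottom-row=0; cleared 0 line(s) (total 0); column heights now [3 3 0 0 0 0 0], max=3
Drop 2: O rot3 at col 0 lands with bottom-row=3; cleared 0 line(s) (total 0); column heights now [5 5 0 0 0 0 0], max=5
Drop 3: L rot0 at col 0 lands with bottom-row=5; cleared 0 line(s) (total 0); column heights now [6 6 7 0 0 0 0], max=7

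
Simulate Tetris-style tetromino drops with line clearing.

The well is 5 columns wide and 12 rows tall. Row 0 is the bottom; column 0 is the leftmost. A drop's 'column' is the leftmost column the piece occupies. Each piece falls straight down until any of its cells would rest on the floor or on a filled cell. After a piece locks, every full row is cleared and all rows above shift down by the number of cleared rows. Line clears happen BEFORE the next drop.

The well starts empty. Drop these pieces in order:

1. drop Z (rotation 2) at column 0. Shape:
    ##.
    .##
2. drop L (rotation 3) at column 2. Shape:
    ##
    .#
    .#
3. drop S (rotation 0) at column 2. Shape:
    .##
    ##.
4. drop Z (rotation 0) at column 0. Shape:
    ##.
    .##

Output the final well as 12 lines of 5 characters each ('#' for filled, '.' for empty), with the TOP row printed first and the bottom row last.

Answer: .....
.....
.....
.....
.....
.....
##...
.####
..##.
..##.
##.#.
.###.

Derivation:
Drop 1: Z rot2 at col 0 lands with bottom-row=0; cleared 0 line(s) (total 0); column heights now [2 2 1 0 0], max=2
Drop 2: L rot3 at col 2 lands with bottom-row=0; cleared 0 line(s) (total 0); column heights now [2 2 3 3 0], max=3
Drop 3: S rot0 at col 2 lands with bottom-row=3; cleared 0 line(s) (total 0); column heights now [2 2 4 5 5], max=5
Drop 4: Z rot0 at col 0 lands with bottom-row=4; cleared 0 line(s) (total 0); column heights now [6 6 5 5 5], max=6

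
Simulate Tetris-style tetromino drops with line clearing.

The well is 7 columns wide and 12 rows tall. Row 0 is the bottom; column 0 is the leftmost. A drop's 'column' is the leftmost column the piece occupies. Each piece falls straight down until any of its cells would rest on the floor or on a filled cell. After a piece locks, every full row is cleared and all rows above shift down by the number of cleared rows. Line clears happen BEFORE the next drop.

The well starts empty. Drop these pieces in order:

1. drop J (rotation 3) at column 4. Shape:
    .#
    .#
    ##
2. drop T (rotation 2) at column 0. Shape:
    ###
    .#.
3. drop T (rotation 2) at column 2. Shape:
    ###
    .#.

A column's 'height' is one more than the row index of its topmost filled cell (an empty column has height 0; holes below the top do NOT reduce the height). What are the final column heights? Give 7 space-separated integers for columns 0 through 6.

Drop 1: J rot3 at col 4 lands with bottom-row=0; cleared 0 line(s) (total 0); column heights now [0 0 0 0 1 3 0], max=3
Drop 2: T rot2 at col 0 lands with bottom-row=0; cleared 0 line(s) (total 0); column heights now [2 2 2 0 1 3 0], max=3
Drop 3: T rot2 at col 2 lands with bottom-row=1; cleared 0 line(s) (total 0); column heights now [2 2 3 3 3 3 0], max=3

Answer: 2 2 3 3 3 3 0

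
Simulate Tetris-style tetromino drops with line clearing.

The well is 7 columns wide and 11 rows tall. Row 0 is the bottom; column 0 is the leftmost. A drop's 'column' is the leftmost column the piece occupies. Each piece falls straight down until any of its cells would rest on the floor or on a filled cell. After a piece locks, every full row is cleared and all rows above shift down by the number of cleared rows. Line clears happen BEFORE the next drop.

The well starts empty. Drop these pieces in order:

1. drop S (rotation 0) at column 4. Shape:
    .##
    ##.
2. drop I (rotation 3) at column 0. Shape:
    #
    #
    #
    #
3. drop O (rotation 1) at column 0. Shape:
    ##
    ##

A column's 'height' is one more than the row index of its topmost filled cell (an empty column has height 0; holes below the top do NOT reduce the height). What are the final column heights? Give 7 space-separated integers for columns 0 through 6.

Drop 1: S rot0 at col 4 lands with bottom-row=0; cleared 0 line(s) (total 0); column heights now [0 0 0 0 1 2 2], max=2
Drop 2: I rot3 at col 0 lands with bottom-row=0; cleared 0 line(s) (total 0); column heights now [4 0 0 0 1 2 2], max=4
Drop 3: O rot1 at col 0 lands with bottom-row=4; cleared 0 line(s) (total 0); column heights now [6 6 0 0 1 2 2], max=6

Answer: 6 6 0 0 1 2 2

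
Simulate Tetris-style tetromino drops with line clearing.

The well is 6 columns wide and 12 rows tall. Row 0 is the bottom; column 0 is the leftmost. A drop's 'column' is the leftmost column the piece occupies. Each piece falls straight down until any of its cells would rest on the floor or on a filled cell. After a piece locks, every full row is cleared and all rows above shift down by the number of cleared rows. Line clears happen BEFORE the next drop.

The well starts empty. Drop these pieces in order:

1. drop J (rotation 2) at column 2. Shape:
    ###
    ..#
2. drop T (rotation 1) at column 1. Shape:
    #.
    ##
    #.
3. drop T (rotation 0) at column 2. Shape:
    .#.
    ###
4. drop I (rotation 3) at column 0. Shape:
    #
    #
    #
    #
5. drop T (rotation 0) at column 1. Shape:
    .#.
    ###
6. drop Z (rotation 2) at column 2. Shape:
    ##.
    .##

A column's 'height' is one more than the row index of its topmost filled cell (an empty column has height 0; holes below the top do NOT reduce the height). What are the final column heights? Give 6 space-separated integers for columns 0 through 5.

Drop 1: J rot2 at col 2 lands with bottom-row=0; cleared 0 line(s) (total 0); column heights now [0 0 2 2 2 0], max=2
Drop 2: T rot1 at col 1 lands with bottom-row=1; cleared 0 line(s) (total 0); column heights now [0 4 3 2 2 0], max=4
Drop 3: T rot0 at col 2 lands with bottom-row=3; cleared 0 line(s) (total 0); column heights now [0 4 4 5 4 0], max=5
Drop 4: I rot3 at col 0 lands with bottom-row=0; cleared 0 line(s) (total 0); column heights now [4 4 4 5 4 0], max=5
Drop 5: T rot0 at col 1 lands with bottom-row=5; cleared 0 line(s) (total 0); column heights now [4 6 7 6 4 0], max=7
Drop 6: Z rot2 at col 2 lands with bottom-row=6; cleared 0 line(s) (total 0); column heights now [4 6 8 8 7 0], max=8

Answer: 4 6 8 8 7 0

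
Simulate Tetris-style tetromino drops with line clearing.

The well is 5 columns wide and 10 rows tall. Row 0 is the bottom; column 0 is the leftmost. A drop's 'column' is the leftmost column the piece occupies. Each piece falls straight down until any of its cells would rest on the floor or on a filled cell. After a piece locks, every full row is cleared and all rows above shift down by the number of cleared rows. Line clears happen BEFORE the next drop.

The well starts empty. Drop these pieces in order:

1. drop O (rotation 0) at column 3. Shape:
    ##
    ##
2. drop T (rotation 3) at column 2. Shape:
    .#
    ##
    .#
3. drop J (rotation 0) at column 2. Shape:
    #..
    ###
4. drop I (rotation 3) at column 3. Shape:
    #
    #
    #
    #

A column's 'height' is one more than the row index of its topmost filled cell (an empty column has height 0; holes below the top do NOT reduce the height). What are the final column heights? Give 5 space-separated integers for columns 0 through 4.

Drop 1: O rot0 at col 3 lands with bottom-row=0; cleared 0 line(s) (total 0); column heights now [0 0 0 2 2], max=2
Drop 2: T rot3 at col 2 lands with bottom-row=2; cleared 0 line(s) (total 0); column heights now [0 0 4 5 2], max=5
Drop 3: J rot0 at col 2 lands with bottom-row=5; cleared 0 line(s) (total 0); column heights now [0 0 7 6 6], max=7
Drop 4: I rot3 at col 3 lands with bottom-row=6; cleared 0 line(s) (total 0); column heights now [0 0 7 10 6], max=10

Answer: 0 0 7 10 6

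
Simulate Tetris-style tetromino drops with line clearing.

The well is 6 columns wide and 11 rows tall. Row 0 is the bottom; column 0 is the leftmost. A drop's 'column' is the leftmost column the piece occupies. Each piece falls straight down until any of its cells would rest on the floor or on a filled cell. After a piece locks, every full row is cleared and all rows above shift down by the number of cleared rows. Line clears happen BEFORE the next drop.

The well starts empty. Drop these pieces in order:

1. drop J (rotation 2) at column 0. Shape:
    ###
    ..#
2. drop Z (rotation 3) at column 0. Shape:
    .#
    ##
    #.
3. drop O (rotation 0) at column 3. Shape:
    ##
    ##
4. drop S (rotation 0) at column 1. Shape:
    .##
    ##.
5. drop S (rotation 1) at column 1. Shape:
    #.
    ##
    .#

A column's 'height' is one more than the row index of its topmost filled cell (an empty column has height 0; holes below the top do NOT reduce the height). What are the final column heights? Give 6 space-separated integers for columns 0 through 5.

Drop 1: J rot2 at col 0 lands with bottom-row=0; cleared 0 line(s) (total 0); column heights now [2 2 2 0 0 0], max=2
Drop 2: Z rot3 at col 0 lands with bottom-row=2; cleared 0 line(s) (total 0); column heights now [4 5 2 0 0 0], max=5
Drop 3: O rot0 at col 3 lands with bottom-row=0; cleared 0 line(s) (total 0); column heights now [4 5 2 2 2 0], max=5
Drop 4: S rot0 at col 1 lands with bottom-row=5; cleared 0 line(s) (total 0); column heights now [4 6 7 7 2 0], max=7
Drop 5: S rot1 at col 1 lands with bottom-row=7; cleared 0 line(s) (total 0); column heights now [4 10 9 7 2 0], max=10

Answer: 4 10 9 7 2 0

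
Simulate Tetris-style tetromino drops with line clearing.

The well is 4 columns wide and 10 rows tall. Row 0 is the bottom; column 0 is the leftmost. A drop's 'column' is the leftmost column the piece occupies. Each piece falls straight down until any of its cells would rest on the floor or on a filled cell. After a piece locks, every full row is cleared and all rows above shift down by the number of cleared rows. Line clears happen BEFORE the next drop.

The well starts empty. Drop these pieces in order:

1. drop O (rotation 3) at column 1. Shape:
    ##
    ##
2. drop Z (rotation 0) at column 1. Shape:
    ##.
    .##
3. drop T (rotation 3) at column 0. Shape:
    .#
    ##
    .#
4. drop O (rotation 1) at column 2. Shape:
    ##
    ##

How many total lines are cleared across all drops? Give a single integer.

Drop 1: O rot3 at col 1 lands with bottom-row=0; cleared 0 line(s) (total 0); column heights now [0 2 2 0], max=2
Drop 2: Z rot0 at col 1 lands with bottom-row=2; cleared 0 line(s) (total 0); column heights now [0 4 4 3], max=4
Drop 3: T rot3 at col 0 lands with bottom-row=4; cleared 0 line(s) (total 0); column heights now [6 7 4 3], max=7
Drop 4: O rot1 at col 2 lands with bottom-row=4; cleared 1 line(s) (total 1); column heights now [0 6 5 5], max=6

Answer: 1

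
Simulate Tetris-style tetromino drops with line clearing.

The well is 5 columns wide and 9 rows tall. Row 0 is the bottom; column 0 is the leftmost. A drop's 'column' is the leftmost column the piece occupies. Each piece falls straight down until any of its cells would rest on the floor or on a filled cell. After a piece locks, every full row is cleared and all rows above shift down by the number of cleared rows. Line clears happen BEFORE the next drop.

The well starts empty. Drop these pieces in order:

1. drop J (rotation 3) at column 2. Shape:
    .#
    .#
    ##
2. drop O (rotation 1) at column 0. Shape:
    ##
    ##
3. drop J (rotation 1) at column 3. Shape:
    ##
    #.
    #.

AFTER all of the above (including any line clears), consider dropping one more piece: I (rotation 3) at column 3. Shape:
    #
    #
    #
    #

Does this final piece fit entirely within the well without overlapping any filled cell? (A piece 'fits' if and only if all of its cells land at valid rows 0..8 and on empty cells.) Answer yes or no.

Answer: no

Derivation:
Drop 1: J rot3 at col 2 lands with bottom-row=0; cleared 0 line(s) (total 0); column heights now [0 0 1 3 0], max=3
Drop 2: O rot1 at col 0 lands with bottom-row=0; cleared 0 line(s) (total 0); column heights now [2 2 1 3 0], max=3
Drop 3: J rot1 at col 3 lands with bottom-row=3; cleared 0 line(s) (total 0); column heights now [2 2 1 6 6], max=6
Test piece I rot3 at col 3 (width 1): heights before test = [2 2 1 6 6]; fits = False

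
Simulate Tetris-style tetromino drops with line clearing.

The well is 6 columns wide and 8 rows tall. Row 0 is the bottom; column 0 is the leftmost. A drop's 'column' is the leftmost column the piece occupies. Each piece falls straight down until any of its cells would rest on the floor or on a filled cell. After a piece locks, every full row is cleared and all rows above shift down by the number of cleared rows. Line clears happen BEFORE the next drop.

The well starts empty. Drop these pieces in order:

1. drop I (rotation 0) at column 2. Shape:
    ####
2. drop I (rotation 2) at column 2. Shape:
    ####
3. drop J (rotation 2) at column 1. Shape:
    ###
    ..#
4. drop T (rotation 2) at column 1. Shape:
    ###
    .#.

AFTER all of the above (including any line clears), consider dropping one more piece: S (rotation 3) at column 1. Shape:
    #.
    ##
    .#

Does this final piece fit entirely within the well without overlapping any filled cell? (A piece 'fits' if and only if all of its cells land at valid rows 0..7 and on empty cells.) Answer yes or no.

Drop 1: I rot0 at col 2 lands with bottom-row=0; cleared 0 line(s) (total 0); column heights now [0 0 1 1 1 1], max=1
Drop 2: I rot2 at col 2 lands with bottom-row=1; cleared 0 line(s) (total 0); column heights now [0 0 2 2 2 2], max=2
Drop 3: J rot2 at col 1 lands with bottom-row=2; cleared 0 line(s) (total 0); column heights now [0 4 4 4 2 2], max=4
Drop 4: T rot2 at col 1 lands with bottom-row=4; cleared 0 line(s) (total 0); column heights now [0 6 6 6 2 2], max=6
Test piece S rot3 at col 1 (width 2): heights before test = [0 6 6 6 2 2]; fits = False

Answer: no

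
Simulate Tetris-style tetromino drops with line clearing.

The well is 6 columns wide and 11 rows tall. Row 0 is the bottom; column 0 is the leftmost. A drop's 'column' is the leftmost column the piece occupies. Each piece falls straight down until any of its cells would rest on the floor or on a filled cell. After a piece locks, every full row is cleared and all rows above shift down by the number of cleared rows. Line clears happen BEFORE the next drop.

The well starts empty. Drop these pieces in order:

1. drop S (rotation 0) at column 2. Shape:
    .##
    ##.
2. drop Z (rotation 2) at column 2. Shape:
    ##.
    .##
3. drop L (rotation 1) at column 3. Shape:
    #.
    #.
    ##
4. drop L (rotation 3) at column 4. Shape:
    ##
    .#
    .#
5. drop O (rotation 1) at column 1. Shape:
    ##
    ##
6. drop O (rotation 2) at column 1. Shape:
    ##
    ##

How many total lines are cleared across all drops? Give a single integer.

Drop 1: S rot0 at col 2 lands with bottom-row=0; cleared 0 line(s) (total 0); column heights now [0 0 1 2 2 0], max=2
Drop 2: Z rot2 at col 2 lands with bottom-row=2; cleared 0 line(s) (total 0); column heights now [0 0 4 4 3 0], max=4
Drop 3: L rot1 at col 3 lands with bottom-row=4; cleared 0 line(s) (total 0); column heights now [0 0 4 7 5 0], max=7
Drop 4: L rot3 at col 4 lands with bottom-row=3; cleared 0 line(s) (total 0); column heights now [0 0 4 7 6 6], max=7
Drop 5: O rot1 at col 1 lands with bottom-row=4; cleared 0 line(s) (total 0); column heights now [0 6 6 7 6 6], max=7
Drop 6: O rot2 at col 1 lands with bottom-row=6; cleared 0 line(s) (total 0); column heights now [0 8 8 7 6 6], max=8

Answer: 0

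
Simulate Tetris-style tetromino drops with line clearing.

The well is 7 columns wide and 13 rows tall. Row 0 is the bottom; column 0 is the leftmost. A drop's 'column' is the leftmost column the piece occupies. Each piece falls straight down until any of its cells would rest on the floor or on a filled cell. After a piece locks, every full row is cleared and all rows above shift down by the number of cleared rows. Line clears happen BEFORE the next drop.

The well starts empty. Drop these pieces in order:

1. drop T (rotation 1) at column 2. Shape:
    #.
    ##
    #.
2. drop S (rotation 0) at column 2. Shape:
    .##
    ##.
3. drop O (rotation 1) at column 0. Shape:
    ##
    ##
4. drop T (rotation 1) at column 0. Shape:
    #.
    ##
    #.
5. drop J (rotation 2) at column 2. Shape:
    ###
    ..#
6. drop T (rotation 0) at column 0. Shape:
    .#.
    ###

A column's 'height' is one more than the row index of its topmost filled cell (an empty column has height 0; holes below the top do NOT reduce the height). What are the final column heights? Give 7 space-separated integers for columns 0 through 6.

Answer: 8 9 8 7 7 0 0

Derivation:
Drop 1: T rot1 at col 2 lands with bottom-row=0; cleared 0 line(s) (total 0); column heights now [0 0 3 2 0 0 0], max=3
Drop 2: S rot0 at col 2 lands with bottom-row=3; cleared 0 line(s) (total 0); column heights now [0 0 4 5 5 0 0], max=5
Drop 3: O rot1 at col 0 lands with bottom-row=0; cleared 0 line(s) (total 0); column heights now [2 2 4 5 5 0 0], max=5
Drop 4: T rot1 at col 0 lands with bottom-row=2; cleared 0 line(s) (total 0); column heights now [5 4 4 5 5 0 0], max=5
Drop 5: J rot2 at col 2 lands with bottom-row=5; cleared 0 line(s) (total 0); column heights now [5 4 7 7 7 0 0], max=7
Drop 6: T rot0 at col 0 lands with bottom-row=7; cleared 0 line(s) (total 0); column heights now [8 9 8 7 7 0 0], max=9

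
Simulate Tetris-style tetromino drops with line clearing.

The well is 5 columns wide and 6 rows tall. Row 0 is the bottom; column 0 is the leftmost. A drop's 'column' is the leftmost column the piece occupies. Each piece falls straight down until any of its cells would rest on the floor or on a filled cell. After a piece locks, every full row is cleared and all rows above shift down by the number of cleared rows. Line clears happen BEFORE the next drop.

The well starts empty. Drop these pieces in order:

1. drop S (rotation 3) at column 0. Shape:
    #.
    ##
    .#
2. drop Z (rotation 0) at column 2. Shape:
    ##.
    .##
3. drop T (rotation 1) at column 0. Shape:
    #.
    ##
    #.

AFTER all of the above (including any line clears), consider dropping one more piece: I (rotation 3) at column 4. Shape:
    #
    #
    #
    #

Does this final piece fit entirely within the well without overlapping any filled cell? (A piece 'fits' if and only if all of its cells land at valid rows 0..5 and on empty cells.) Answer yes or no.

Answer: yes

Derivation:
Drop 1: S rot3 at col 0 lands with bottom-row=0; cleared 0 line(s) (total 0); column heights now [3 2 0 0 0], max=3
Drop 2: Z rot0 at col 2 lands with bottom-row=0; cleared 0 line(s) (total 0); column heights now [3 2 2 2 1], max=3
Drop 3: T rot1 at col 0 lands with bottom-row=3; cleared 0 line(s) (total 0); column heights now [6 5 2 2 1], max=6
Test piece I rot3 at col 4 (width 1): heights before test = [6 5 2 2 1]; fits = True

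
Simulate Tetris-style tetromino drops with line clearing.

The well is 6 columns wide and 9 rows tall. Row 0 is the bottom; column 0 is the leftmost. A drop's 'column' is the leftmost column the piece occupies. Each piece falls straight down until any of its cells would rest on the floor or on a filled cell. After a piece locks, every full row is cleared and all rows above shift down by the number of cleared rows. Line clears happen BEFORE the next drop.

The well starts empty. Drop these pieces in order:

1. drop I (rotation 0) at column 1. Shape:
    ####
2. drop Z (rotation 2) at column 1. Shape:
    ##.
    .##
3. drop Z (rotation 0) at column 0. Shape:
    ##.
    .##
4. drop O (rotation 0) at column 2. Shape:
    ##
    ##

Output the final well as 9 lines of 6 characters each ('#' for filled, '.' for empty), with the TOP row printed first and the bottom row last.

Drop 1: I rot0 at col 1 lands with bottom-row=0; cleared 0 line(s) (total 0); column heights now [0 1 1 1 1 0], max=1
Drop 2: Z rot2 at col 1 lands with bottom-row=1; cleared 0 line(s) (total 0); column heights now [0 3 3 2 1 0], max=3
Drop 3: Z rot0 at col 0 lands with bottom-row=3; cleared 0 line(s) (total 0); column heights now [5 5 4 2 1 0], max=5
Drop 4: O rot0 at col 2 lands with bottom-row=4; cleared 0 line(s) (total 0); column heights now [5 5 6 6 1 0], max=6

Answer: ......
......
......
..##..
####..
.##...
.##...
..##..
.####.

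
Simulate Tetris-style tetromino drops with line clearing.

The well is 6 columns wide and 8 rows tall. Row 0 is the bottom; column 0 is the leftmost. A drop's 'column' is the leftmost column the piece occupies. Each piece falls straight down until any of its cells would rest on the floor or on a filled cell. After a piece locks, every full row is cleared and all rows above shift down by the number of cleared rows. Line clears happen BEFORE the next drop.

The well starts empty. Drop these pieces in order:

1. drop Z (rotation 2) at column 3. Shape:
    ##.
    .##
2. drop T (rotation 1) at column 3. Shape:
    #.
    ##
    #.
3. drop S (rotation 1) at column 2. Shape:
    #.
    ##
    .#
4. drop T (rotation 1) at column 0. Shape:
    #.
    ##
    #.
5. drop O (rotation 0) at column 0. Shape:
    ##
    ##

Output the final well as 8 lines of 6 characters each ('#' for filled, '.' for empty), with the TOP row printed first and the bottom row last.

Answer: ..#...
..##..
...#..
##.#..
##.##.
#..#..
##.##.
#...##

Derivation:
Drop 1: Z rot2 at col 3 lands with bottom-row=0; cleared 0 line(s) (total 0); column heights now [0 0 0 2 2 1], max=2
Drop 2: T rot1 at col 3 lands with bottom-row=2; cleared 0 line(s) (total 0); column heights now [0 0 0 5 4 1], max=5
Drop 3: S rot1 at col 2 lands with bottom-row=5; cleared 0 line(s) (total 0); column heights now [0 0 8 7 4 1], max=8
Drop 4: T rot1 at col 0 lands with bottom-row=0; cleared 0 line(s) (total 0); column heights now [3 2 8 7 4 1], max=8
Drop 5: O rot0 at col 0 lands with bottom-row=3; cleared 0 line(s) (total 0); column heights now [5 5 8 7 4 1], max=8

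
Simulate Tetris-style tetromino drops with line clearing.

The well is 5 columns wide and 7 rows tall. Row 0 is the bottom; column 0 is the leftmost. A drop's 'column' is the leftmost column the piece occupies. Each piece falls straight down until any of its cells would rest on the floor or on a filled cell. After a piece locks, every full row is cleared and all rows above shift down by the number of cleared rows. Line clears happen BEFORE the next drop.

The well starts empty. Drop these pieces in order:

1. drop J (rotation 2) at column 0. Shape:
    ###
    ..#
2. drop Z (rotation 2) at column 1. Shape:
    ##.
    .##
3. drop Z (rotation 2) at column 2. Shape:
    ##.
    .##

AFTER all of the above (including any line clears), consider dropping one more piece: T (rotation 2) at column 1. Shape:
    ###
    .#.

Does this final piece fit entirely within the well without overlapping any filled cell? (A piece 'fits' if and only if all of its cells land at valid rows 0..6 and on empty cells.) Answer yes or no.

Drop 1: J rot2 at col 0 lands with bottom-row=0; cleared 0 line(s) (total 0); column heights now [2 2 2 0 0], max=2
Drop 2: Z rot2 at col 1 lands with bottom-row=2; cleared 0 line(s) (total 0); column heights now [2 4 4 3 0], max=4
Drop 3: Z rot2 at col 2 lands with bottom-row=3; cleared 0 line(s) (total 0); column heights now [2 4 5 5 4], max=5
Test piece T rot2 at col 1 (width 3): heights before test = [2 4 5 5 4]; fits = True

Answer: yes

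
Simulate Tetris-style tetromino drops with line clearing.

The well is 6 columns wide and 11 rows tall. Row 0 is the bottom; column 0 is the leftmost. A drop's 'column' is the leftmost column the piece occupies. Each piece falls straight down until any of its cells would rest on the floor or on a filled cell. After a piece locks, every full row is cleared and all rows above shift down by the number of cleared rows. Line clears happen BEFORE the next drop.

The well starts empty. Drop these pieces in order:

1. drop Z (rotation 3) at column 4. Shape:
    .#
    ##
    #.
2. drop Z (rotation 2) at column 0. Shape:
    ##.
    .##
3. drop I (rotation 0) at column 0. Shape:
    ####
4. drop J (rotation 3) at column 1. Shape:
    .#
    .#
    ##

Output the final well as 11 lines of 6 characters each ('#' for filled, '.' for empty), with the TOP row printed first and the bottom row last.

Drop 1: Z rot3 at col 4 lands with bottom-row=0; cleared 0 line(s) (total 0); column heights now [0 0 0 0 2 3], max=3
Drop 2: Z rot2 at col 0 lands with bottom-row=0; cleared 0 line(s) (total 0); column heights now [2 2 1 0 2 3], max=3
Drop 3: I rot0 at col 0 lands with bottom-row=2; cleared 0 line(s) (total 0); column heights now [3 3 3 3 2 3], max=3
Drop 4: J rot3 at col 1 lands with bottom-row=3; cleared 0 line(s) (total 0); column heights now [3 4 6 3 2 3], max=6

Answer: ......
......
......
......
......
..#...
..#...
.##...
####.#
##..##
.##.#.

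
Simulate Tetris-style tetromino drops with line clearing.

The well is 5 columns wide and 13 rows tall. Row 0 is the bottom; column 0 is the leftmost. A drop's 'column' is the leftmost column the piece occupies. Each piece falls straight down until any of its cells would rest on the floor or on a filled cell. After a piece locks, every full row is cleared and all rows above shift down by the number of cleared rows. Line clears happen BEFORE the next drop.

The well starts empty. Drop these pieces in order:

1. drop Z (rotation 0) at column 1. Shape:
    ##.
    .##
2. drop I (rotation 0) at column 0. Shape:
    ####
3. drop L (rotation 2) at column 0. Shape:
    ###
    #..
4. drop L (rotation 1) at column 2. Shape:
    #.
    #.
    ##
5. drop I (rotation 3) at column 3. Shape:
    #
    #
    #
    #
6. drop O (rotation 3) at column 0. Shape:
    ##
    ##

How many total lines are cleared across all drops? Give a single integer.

Drop 1: Z rot0 at col 1 lands with bottom-row=0; cleared 0 line(s) (total 0); column heights now [0 2 2 1 0], max=2
Drop 2: I rot0 at col 0 lands with bottom-row=2; cleared 0 line(s) (total 0); column heights now [3 3 3 3 0], max=3
Drop 3: L rot2 at col 0 lands with bottom-row=3; cleared 0 line(s) (total 0); column heights now [5 5 5 3 0], max=5
Drop 4: L rot1 at col 2 lands with bottom-row=5; cleared 0 line(s) (total 0); column heights now [5 5 8 6 0], max=8
Drop 5: I rot3 at col 3 lands with bottom-row=6; cleared 0 line(s) (total 0); column heights now [5 5 8 10 0], max=10
Drop 6: O rot3 at col 0 lands with bottom-row=5; cleared 0 line(s) (total 0); column heights now [7 7 8 10 0], max=10

Answer: 0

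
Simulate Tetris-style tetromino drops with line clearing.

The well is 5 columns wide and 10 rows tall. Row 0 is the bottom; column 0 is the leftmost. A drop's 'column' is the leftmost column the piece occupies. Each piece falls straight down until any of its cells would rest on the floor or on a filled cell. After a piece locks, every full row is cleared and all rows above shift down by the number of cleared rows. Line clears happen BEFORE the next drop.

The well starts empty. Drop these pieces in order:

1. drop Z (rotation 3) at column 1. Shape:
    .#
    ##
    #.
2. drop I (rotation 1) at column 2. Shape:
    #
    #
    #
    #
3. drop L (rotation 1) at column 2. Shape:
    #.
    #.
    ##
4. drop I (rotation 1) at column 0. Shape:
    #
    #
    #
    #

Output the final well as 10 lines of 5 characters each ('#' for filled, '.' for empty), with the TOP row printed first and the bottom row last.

Drop 1: Z rot3 at col 1 lands with bottom-row=0; cleared 0 line(s) (total 0); column heights now [0 2 3 0 0], max=3
Drop 2: I rot1 at col 2 lands with bottom-row=3; cleared 0 line(s) (total 0); column heights now [0 2 7 0 0], max=7
Drop 3: L rot1 at col 2 lands with bottom-row=7; cleared 0 line(s) (total 0); column heights now [0 2 10 8 0], max=10
Drop 4: I rot1 at col 0 lands with bottom-row=0; cleared 0 line(s) (total 0); column heights now [4 2 10 8 0], max=10

Answer: ..#..
..#..
..##.
..#..
..#..
..#..
#.#..
#.#..
###..
##...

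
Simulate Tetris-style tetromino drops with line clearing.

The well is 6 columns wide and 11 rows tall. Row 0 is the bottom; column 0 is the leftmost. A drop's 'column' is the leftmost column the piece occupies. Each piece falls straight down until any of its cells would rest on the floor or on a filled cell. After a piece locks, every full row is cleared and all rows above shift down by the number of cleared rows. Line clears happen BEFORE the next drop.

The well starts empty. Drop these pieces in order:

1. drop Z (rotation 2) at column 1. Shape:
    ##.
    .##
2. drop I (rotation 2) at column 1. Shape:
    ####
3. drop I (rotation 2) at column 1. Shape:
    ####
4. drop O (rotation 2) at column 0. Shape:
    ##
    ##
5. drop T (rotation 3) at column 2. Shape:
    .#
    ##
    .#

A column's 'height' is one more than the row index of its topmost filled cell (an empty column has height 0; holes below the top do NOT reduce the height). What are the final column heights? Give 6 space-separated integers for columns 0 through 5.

Drop 1: Z rot2 at col 1 lands with bottom-row=0; cleared 0 line(s) (total 0); column heights now [0 2 2 1 0 0], max=2
Drop 2: I rot2 at col 1 lands with bottom-row=2; cleared 0 line(s) (total 0); column heights now [0 3 3 3 3 0], max=3
Drop 3: I rot2 at col 1 lands with bottom-row=3; cleared 0 line(s) (total 0); column heights now [0 4 4 4 4 0], max=4
Drop 4: O rot2 at col 0 lands with bottom-row=4; cleared 0 line(s) (total 0); column heights now [6 6 4 4 4 0], max=6
Drop 5: T rot3 at col 2 lands with bottom-row=4; cleared 0 line(s) (total 0); column heights now [6 6 6 7 4 0], max=7

Answer: 6 6 6 7 4 0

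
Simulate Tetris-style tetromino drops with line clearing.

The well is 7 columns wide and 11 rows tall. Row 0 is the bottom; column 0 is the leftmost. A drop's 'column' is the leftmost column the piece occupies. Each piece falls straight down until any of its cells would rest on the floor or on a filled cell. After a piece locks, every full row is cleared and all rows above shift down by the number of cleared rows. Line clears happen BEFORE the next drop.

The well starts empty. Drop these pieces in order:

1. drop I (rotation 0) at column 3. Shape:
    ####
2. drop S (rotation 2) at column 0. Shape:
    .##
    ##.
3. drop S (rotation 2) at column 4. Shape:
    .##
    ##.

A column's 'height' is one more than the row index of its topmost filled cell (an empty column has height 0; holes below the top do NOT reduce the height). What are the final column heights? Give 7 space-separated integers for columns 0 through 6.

Answer: 1 2 2 1 2 3 3

Derivation:
Drop 1: I rot0 at col 3 lands with bottom-row=0; cleared 0 line(s) (total 0); column heights now [0 0 0 1 1 1 1], max=1
Drop 2: S rot2 at col 0 lands with bottom-row=0; cleared 0 line(s) (total 0); column heights now [1 2 2 1 1 1 1], max=2
Drop 3: S rot2 at col 4 lands with bottom-row=1; cleared 0 line(s) (total 0); column heights now [1 2 2 1 2 3 3], max=3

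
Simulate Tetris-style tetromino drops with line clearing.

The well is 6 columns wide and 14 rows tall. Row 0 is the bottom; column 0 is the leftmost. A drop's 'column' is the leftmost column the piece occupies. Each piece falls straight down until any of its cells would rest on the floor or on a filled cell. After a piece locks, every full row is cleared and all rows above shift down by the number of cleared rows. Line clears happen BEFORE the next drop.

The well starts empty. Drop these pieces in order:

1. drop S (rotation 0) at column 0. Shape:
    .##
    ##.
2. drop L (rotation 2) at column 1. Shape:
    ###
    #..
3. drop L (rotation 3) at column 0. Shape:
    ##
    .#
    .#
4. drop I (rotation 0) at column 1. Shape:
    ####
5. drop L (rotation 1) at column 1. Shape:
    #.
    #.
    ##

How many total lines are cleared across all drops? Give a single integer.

Drop 1: S rot0 at col 0 lands with bottom-row=0; cleared 0 line(s) (total 0); column heights now [1 2 2 0 0 0], max=2
Drop 2: L rot2 at col 1 lands with bottom-row=2; cleared 0 line(s) (total 0); column heights now [1 4 4 4 0 0], max=4
Drop 3: L rot3 at col 0 lands with bottom-row=4; cleared 0 line(s) (total 0); column heights now [7 7 4 4 0 0], max=7
Drop 4: I rot0 at col 1 lands with bottom-row=7; cleared 0 line(s) (total 0); column heights now [7 8 8 8 8 0], max=8
Drop 5: L rot1 at col 1 lands with bottom-row=8; cleared 0 line(s) (total 0); column heights now [7 11 9 8 8 0], max=11

Answer: 0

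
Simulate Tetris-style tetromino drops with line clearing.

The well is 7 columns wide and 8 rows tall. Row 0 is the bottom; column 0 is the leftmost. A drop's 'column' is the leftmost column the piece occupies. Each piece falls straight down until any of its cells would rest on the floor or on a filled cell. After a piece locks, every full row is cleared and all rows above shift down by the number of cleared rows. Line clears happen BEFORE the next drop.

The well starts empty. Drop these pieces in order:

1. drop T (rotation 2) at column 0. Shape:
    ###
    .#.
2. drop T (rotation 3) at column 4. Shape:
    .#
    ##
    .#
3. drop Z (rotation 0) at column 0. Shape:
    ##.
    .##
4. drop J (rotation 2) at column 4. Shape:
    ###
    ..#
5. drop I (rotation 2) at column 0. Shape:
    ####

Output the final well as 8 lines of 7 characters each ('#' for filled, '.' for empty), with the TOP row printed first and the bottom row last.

Drop 1: T rot2 at col 0 lands with bottom-row=0; cleared 0 line(s) (total 0); column heights now [2 2 2 0 0 0 0], max=2
Drop 2: T rot3 at col 4 lands with bottom-row=0; cleared 0 line(s) (total 0); column heights now [2 2 2 0 2 3 0], max=3
Drop 3: Z rot0 at col 0 lands with bottom-row=2; cleared 0 line(s) (total 0); column heights now [4 4 3 0 2 3 0], max=4
Drop 4: J rot2 at col 4 lands with bottom-row=2; cleared 0 line(s) (total 0); column heights now [4 4 3 0 4 4 4], max=4
Drop 5: I rot2 at col 0 lands with bottom-row=4; cleared 0 line(s) (total 0); column heights now [5 5 5 5 4 4 4], max=5

Answer: .......
.......
.......
####...
##..###
.##..##
###.##.
.#...#.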